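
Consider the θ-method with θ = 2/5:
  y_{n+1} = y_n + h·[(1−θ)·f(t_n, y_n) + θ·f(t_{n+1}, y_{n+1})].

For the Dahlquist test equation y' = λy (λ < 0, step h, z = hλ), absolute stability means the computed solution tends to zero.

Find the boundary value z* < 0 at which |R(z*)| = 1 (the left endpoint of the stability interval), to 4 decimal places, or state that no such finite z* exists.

z* = -10.0000.

Set f=λy, z=hλ:
  y_{n+1} = y_n + z·[3/5·y_n + 2/5·y_{n+1}] ⇒ (1 − 2/5z)y_{n+1} = (1 + 3/5z)y_n
  ⇒ R(z) = (1 + 3/5z)/(1 − 2/5z).

Boundary: |R(x)|=1, x<0.
x=-1.76: |R|=0.0329
R=−1: 1+3/5x = −1+2/5x ⇒ -1/5x=2 ⇒ x=2/(-1/5)=-10.0000
Confirm numerically:
  x=-8.261: |R|=0.91920 <1
  x=-8.195: |R|=0.91561 <1
  x=-5.523: |R|=0.72099 <1
  x=-4.982: |R|=0.66466 <1
  x=-10.481: |R|=1.01853 >1
  x=-10.045: |R|=1.00179 >1
Stable set (-10.0000, 0).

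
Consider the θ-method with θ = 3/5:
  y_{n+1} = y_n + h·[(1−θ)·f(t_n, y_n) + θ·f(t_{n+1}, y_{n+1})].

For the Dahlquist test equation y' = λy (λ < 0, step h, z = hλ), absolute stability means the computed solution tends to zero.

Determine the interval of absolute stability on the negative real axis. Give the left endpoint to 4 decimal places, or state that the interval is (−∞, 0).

(−∞, 0) — no finite endpoint.

Set f=λy, z=hλ:
  y_{n+1} = y_n + z·[2/5·y_n + 3/5·y_{n+1}] ⇒ (1 − 3/5z)y_{n+1} = (1 + 2/5z)y_n
  so R(z) = (1 + 2/5z)/(1 − 3/5z).

Need |R(x)|<1, x<0.
x=-1.01: |R|=0.3711
x=-2: |R|=0.0909
x=-10: |R|=0.4286
x=-100: |R|=0.6393
θ=3/5≥1/2 ⇒ |1+2/5x|<|1−3/5x| ∀x<0 ⇒ unbounded interval.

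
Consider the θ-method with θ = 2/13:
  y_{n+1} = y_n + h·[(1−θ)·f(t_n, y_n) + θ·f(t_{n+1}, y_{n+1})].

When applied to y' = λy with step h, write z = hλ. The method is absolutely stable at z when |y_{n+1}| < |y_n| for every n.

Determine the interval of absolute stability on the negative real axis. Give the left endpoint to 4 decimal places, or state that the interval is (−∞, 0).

Set f=λy, z=hλ:
  y_{n+1} = y_n + z·[11/13·y_n + 2/13·y_{n+1}] ⇒ (1 − 2/13z)y_{n+1} = (1 + 11/13z)y_n
  Hence R(z) = (1 + 11/13z)/(1 − 2/13z).

Solve |R(x)|<1 on ℝ⁻.
x=-1.35: |R|=0.1178
R=−1: 1+11/13x = −1+2/13x ⇒ -9/13x=2 ⇒ x=2/(-9/13)=-2.8889
Confirm numerically:
  x=-2.459: |R|=0.78407 <1
  x=-2.416: |R|=0.76133 <1
  x=-1.331: |R|=0.10478 <1
  x=-3.361: |R|=1.21544 >1
  x=-3.294: |R|=1.18613 >1
  x=-3.133: |R|=1.11404 >1
Stable set (-2.8889, 0).

z∈(-2.8889,0).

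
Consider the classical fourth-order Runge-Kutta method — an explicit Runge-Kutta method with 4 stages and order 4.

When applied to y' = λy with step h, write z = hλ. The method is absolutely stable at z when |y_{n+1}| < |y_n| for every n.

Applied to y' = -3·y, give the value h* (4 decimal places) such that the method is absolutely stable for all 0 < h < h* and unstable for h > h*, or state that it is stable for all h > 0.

(-2.7853,0); λ=-3 ⇒ h* = 0.9284.

With y'=λy (z=hλ):
  order 4, 4-stage ⇒ R(z)=1+z+z^2/2+z^3/6+z^4/24
  (e.g. R(-0.81)=0.44741, |R|=0.44741)

Boundary: |R(x)|=1, x<0.
x=-0.81: |R|=0.4474
|R(-2.78)|=0.9920 |R(-1.03)|=0.3652 |R(-0.94)|=0.3959
Bisect:
  x_lo=-3.4877 |R|=2.6887  x_hi=-0.2889 |R|=0.7491
  mid=-1.88827 |R|=0.30211 →hi
  mid=-2.68798 |R|=0.86292 →hi
  mid=-3.08783 |R|=1.56052 →lo
  mid=-2.88790 |R|=1.16605 →lo
  mid=-2.78794 |R|=1.00400 →lo
  mid=-2.73796 |R|=0.93095 →hi
  mid=-2.76295 |R|=0.96683 →hi
  mid=-2.77544 |R|=0.98525 →hi
  mid=-2.78169 |R|=0.99458 →hi
  mid=-2.78482 |R|=0.99928 →hi
  ...
  [-2.78540,-2.78521] ⇒ x*=-2.7853
Interval (-2.7853, 0).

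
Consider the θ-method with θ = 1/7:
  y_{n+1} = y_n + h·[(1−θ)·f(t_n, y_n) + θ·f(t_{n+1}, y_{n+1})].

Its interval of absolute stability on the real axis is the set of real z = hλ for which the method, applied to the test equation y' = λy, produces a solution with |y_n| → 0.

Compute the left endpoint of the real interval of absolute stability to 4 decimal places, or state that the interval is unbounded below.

z* = -2.8000.

Test eqn y'=λy, z=hλ:
  y_{n+1} = y_n + z·[6/7·y_n + 1/7·y_{n+1}] ⇒ (1 − 1/7z)y_{n+1} = (1 + 6/7z)y_n
  Hence R(z) = (1 + 6/7z)/(1 − 1/7z).

Boundary: |R(x)|=1, x<0.
x=-0.83: |R|=0.2580
R=−1: 1+6/7x = −1+1/7x ⇒ -5/7x=2 ⇒ x=2/(-5/7)=-2.8000
Confirm numerically:
  x=-2.497: |R|=0.84048 <1
  x=-1.785: |R|=0.42231 <1
  x=-1.597: |R|=0.30034 <1
  x=-3.325: |R|=1.25424 >1
  x=-2.861: |R|=1.03093 >1
So |R|<1 on (-2.8000, 0).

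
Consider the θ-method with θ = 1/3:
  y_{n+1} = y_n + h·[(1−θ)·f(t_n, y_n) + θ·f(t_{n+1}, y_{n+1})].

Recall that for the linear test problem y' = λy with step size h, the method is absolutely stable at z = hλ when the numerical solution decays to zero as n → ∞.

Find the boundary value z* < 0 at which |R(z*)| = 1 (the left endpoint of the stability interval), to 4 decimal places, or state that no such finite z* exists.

With y'=λy (z=hλ):
  y_{n+1} = y_n + z·[2/3·y_n + 1/3·y_{n+1}] ⇒ (1 − 1/3z)y_{n+1} = (1 + 2/3z)y_n
  ⇒ R(z) = (1 + 2/3z)/(1 − 1/3z).

Need |R(x)|<1, x<0.
x=-1.21: |R|=0.1378
R=−1: 1+2/3x = −1+1/3x ⇒ -1/3x=2 ⇒ x=2/(-1/3)=-6.0000
Confirm numerically:
  x=-3.491: |R|=0.61346 <1
  x=-2.539: |R|=0.37516 <1
  x=-2.519: |R|=0.36927 <1
  x=-6.332: |R|=1.03558 >1
  x=-6.317: |R|=1.03402 >1
  x=-6.132: |R|=1.01445 >1
So |R|<1 on (-6.0000, 0).

left endpoint -6.0000.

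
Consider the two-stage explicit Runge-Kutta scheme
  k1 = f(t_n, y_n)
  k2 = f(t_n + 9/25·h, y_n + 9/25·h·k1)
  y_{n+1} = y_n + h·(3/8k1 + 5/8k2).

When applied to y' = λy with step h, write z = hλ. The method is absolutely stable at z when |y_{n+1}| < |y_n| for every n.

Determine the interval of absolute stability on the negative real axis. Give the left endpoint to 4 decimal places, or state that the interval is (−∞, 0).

With y'=λy (z=hλ):
  k1=λy_n ⇒ h·k1=z·y_n;  k2=λ(1+9/25z)y_n ⇒ h·k2=z(1+9/25z)y_n
  y_{n+1}/y_n = 1 + 3/8z + 5/8z(1+9/25z) = 1 + z + 9/40z²
  R(z) = 1 + z + 9/40z².

Find x<0 with |R(x)|<1.
x=-0.39: |R|=0.6442
R=1: x+9/40x²=0 ⇒ x=−40/9=-4.4444; min R=1−1/(4·9/40)=-0.1111>−1
Confirm numerically:
  x=-3.509: |R|=0.26144 <1
  x=-2.509: |R|=0.09261 <1
  x=-2.135: |R|=0.10940 <1
  x=-2.117: |R|=0.10862 <1
  x=-4.919: |R|=1.52523 >1
  x=-4.774: |R|=1.35399 >1
  x=-4.698: |R|=1.26802 >1
Interval (-4.4444, 0).

(-4.4444, 0).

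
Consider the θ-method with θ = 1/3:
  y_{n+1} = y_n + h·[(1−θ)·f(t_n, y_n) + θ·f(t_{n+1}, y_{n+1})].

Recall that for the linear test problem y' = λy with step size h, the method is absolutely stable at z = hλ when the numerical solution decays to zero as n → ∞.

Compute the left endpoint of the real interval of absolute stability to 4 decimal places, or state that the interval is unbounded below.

Test eqn y'=λy, z=hλ:
  y_{n+1} = y_n + z·[2/3·y_n + 1/3·y_{n+1}] ⇒ (1 − 1/3z)y_{n+1} = (1 + 2/3z)y_n
  R(z) = (1 + 2/3z)/(1 − 1/3z).

Find x<0 with |R(x)|<1.
x=-1.07: |R|=0.2113
R=−1: 1+2/3x = −1+1/3x ⇒ -1/3x=2 ⇒ x=2/(-1/3)=-6.0000
Confirm numerically:
  x=-5.508: |R|=0.94217 <1
  x=-5.496: |R|=0.94068 <1
  x=-2.547: |R|=0.37750 <1
  x=-2.516: |R|=0.36838 <1
  x=-6.523: |R|=1.05492 >1
  x=-6.477: |R|=1.05033 >1
  x=-6.338: |R|=1.03620 >1
Stable set (-6.0000, 0).

z* = -6.0000.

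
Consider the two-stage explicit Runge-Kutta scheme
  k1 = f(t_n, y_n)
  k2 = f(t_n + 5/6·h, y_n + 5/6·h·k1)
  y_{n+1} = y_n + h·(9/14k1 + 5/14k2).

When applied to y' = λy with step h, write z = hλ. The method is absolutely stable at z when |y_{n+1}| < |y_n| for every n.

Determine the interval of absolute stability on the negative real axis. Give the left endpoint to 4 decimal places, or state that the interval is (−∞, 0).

(-3.3600, 0).

Set f=λy, z=hλ:
  k1=λy_n ⇒ h·k1=z·y_n;  k2=λ(1+5/6z)y_n ⇒ h·k2=z(1+5/6z)y_n
  y_{n+1}/y_n = 1 + 9/14z + 5/14z(1+5/6z) = 1 + z + 25/84z²
  Hence R(z) = 1 + z + 25/84z².

Boundary: |R(x)|=1, x<0.
x=-1.2: |R|=0.2286
R=1: x+25/84x²=0 ⇒ x=−84/25=-3.3600; min R=1−1/(4·25/84)=0.1600>−1
Confirm numerically:
  x=-2.613: |R|=0.41907 <1
  x=-2.372: |R|=0.30252 <1
  x=-1.925: |R|=0.17786 <1
  x=-1.591: |R|=0.16236 <1
  x=-3.918: |R|=1.65067 >1
  x=-3.713: |R|=1.39009 >1
  x=-3.387: |R|=1.02722 >1
So |R|<1 on (-3.3600, 0).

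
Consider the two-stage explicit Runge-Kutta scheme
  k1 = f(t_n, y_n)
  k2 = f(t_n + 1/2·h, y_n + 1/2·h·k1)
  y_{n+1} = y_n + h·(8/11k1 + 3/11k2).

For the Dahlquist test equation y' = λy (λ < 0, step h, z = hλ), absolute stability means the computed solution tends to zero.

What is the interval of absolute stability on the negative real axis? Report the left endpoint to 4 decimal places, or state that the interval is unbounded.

Set f=λy, z=hλ:
  k1=λy_n ⇒ h·k1=z·y_n;  k2=λ(1+1/2z)y_n ⇒ h·k2=z(1+1/2z)y_n
  y_{n+1}/y_n = 1 + 8/11z + 3/11z(1+1/2z) = 1 + z + 3/22z²
  Hence R(z) = 1 + z + 3/22z².

Need |R(x)|<1, x<0.
x=-1.26: |R|=0.0435
R=1: x+3/22x²=0 ⇒ x=−22/3=-7.3333; min R=1−1/(4·3/22)=-0.8333>−1
Confirm numerically:
  x=-7.253: |R|=0.92055 <1
  x=-5.718: |R|=0.25952 <1
  x=-3.133: |R|=0.79450 <1
  x=-7.438: |R|=1.10616 >1
  x=-7.386: |R|=1.05304 >1
So |R|<1 on (-7.3333, 0).

z∈(-7.3333,0).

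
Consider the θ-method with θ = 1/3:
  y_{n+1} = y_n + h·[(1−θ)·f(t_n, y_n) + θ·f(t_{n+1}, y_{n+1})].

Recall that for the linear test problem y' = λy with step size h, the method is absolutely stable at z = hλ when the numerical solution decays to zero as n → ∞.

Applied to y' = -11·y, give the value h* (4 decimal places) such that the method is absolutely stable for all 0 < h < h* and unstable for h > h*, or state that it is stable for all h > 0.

(-6.0000,0); λ=-11 ⇒ h* = (6)/11 = 0.5455.

With y'=λy (z=hλ):
  y_{n+1} = y_n + z·[2/3·y_n + 1/3·y_{n+1}] ⇒ (1 − 1/3z)y_{n+1} = (1 + 2/3z)y_n
  so R(z) = (1 + 2/3z)/(1 − 1/3z).

Solve |R(x)|<1 on ℝ⁻.
x=-1.58: |R|=0.0349
R=−1: 1+2/3x = −1+1/3x ⇒ -1/3x=2 ⇒ x=2/(-1/3)=-6.0000
Confirm numerically:
  x=-5.333: |R|=0.91996 <1
  x=-3.995: |R|=0.71337 <1
  x=-3.587: |R|=0.63367 <1
  x=-2.766: |R|=0.43913 <1
  x=-6.518: |R|=1.05442 >1
  x=-6.137: |R|=1.01499 >1
Interval (-6.0000, 0).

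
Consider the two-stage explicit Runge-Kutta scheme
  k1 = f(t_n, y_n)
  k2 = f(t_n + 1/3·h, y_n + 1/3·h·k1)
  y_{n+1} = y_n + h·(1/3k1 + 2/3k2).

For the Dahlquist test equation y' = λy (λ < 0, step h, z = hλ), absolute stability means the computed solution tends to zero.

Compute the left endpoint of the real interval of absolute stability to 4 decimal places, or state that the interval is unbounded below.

With y'=λy (z=hλ):
  k1=λy_n ⇒ h·k1=z·y_n;  k2=λ(1+1/3z)y_n ⇒ h·k2=z(1+1/3z)y_n
  y_{n+1}/y_n = 1 + 1/3z + 2/3z(1+1/3z) = 1 + z + 2/9z²
  Hence R(z) = 1 + z + 2/9z².

Need |R(x)|<1, x<0.
x=-0.65: |R|=0.4439
R=1: x+2/9x²=0 ⇒ x=−9/2=-4.5000; min R=1−1/(4·2/9)=-0.1250>−1
Confirm numerically:
  x=-3.663: |R|=0.31868 <1
  x=-2.999: |R|=0.00033 <1
  x=-1.919: |R|=0.10065 <1
  x=-1.844: |R|=0.08837 <1
  x=-4.589: |R|=1.09076 >1
  x=-4.575: |R|=1.07625 >1
So |R|<1 on (-4.5000, 0).

z* = -4.5000.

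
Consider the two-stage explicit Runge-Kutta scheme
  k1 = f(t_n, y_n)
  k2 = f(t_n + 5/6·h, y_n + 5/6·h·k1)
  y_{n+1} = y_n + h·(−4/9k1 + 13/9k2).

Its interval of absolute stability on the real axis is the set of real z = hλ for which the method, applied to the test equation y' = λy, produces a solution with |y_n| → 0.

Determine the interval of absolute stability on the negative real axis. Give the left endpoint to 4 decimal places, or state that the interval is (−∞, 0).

On y'=λy, z=hλ:
  k1=λy_n ⇒ h·k1=z·y_n;  k2=λ(1+5/6z)y_n ⇒ h·k2=z(1+5/6z)y_n
  y_{n+1}/y_n = 1 − 4/9z + 13/9z(1+5/6z) = 1 + z + 65/54z²
  Hence R(z) = 1 + z + 65/54z².

Find x<0 with |R(x)|<1.
x=-0.61: |R|=0.8379
R=1: x+65/54x²=0 ⇒ x=−54/65=-0.8308; min R=1−1/(4·65/54)=0.7923>−1
Confirm numerically:
  x=-0.785: |R|=0.95675 <1
  x=-0.661: |R|=0.86492 <1
  x=-0.404: |R|=0.79246 <1
  x=-1.160: |R|=1.45970 >1
  x=-1.099: |R|=1.35483 >1
  x=-0.865: |R|=1.03564 >1
Stable set (-0.8308, 0).

(-0.8308, 0).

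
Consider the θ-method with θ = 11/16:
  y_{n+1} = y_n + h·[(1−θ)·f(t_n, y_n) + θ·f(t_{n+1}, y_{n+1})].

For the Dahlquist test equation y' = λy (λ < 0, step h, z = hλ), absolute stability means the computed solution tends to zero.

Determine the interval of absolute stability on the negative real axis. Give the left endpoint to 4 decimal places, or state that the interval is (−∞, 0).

On y'=λy, z=hλ:
  y_{n+1} = y_n + z·[5/16·y_n + 11/16·y_{n+1}] ⇒ (1 − 11/16z)y_{n+1} = (1 + 5/16z)y_n
  Hence R(z) = (1 + 5/16z)/(1 − 11/16z).

Need |R(x)|<1, x<0.
x=-0.75: |R|=0.5052
x=-2: |R|=0.1579
x=-10: |R|=0.2698
x=-100: |R|=0.4337
θ=11/16≥1/2 ⇒ |1+5/16x|<|1−11/16x| ∀x<0 ⇒ unbounded interval.

(−∞, 0) — no finite endpoint.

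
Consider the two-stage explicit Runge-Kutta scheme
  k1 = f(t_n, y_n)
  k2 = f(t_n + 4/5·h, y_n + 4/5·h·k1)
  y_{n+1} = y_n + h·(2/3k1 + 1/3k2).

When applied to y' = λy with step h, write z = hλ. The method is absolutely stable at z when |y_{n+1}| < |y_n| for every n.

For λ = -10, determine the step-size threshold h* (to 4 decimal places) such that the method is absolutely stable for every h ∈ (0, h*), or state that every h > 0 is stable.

(-3.7500,0); λ=-10 ⇒ h* = (15/4)/10 = 0.3750.

Test eqn y'=λy, z=hλ:
  k1=λy_n ⇒ h·k1=z·y_n;  k2=λ(1+4/5z)y_n ⇒ h·k2=z(1+4/5z)y_n
  y_{n+1}/y_n = 1 + 2/3z + 1/3z(1+4/5z) = 1 + z + 4/15z²
  so R(z) = 1 + z + 4/15z².

Boundary: |R(x)|=1, x<0.
x=-0.91: |R|=0.3108
R=1: x+4/15x²=0 ⇒ x=−15/4=-3.7500; min R=1−1/(4·4/15)=0.0625>−1
Confirm numerically:
  x=-2.370: |R|=0.12784 <1
  x=-2.090: |R|=0.07483 <1
  x=-1.756: |R|=0.06628 <1
  x=-4.333: |R|=1.67364 >1
  x=-4.305: |R|=1.63714 >1
So |R|<1 on (-3.7500, 0).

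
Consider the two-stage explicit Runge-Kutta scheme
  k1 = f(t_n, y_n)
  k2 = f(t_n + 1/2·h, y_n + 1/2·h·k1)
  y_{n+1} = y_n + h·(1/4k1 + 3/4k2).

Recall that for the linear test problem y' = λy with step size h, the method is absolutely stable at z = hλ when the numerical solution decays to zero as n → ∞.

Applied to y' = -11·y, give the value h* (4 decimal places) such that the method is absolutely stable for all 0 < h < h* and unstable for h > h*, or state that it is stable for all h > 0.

On y'=λy, z=hλ:
  k1=λy_n ⇒ h·k1=z·y_n;  k2=λ(1+1/2z)y_n ⇒ h·k2=z(1+1/2z)y_n
  y_{n+1}/y_n = 1 + 1/4z + 3/4z(1+1/2z) = 1 + z + 3/8z²
  Hence R(z) = 1 + z + 3/8z².

Need |R(x)|<1, x<0.
x=-1.61: |R|=0.3620
R=1: x+3/8x²=0 ⇒ x=−8/3=-2.6667; min R=1−1/(4·3/8)=0.3333>−1
Confirm numerically:
  x=-2.512: |R|=0.85430 <1
  x=-2.085: |R|=0.54521 <1
  x=-2.065: |R|=0.53408 <1
  x=-1.481: |R|=0.34151 <1
  x=-3.120: |R|=1.53040 >1
  x=-2.973: |R|=1.34152 >1
  x=-2.894: |R|=1.24671 >1
Stable set (-2.6667, 0).

(-2.6667,0); λ=-11 ⇒ h* = (8/3)/11 = 0.2424.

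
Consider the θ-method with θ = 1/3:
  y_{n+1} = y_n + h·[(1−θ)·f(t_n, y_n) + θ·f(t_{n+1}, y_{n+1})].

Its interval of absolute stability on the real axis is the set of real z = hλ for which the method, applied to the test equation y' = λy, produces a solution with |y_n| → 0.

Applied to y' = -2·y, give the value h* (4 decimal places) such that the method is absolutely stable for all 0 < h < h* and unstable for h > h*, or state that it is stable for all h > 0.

On y'=λy, z=hλ:
  y_{n+1} = y_n + z·[2/3·y_n + 1/3·y_{n+1}] ⇒ (1 − 1/3z)y_{n+1} = (1 + 2/3z)y_n
  so R(z) = (1 + 2/3z)/(1 − 1/3z).

Boundary: |R(x)|=1, x<0.
x=-1.62: |R|=0.0519
R=−1: 1+2/3x = −1+1/3x ⇒ -1/3x=2 ⇒ x=2/(-1/3)=-6.0000
Confirm numerically:
  x=-4.422: |R|=0.78739 <1
  x=-4.163: |R|=0.74354 <1
  x=-3.963: |R|=0.70745 <1
  x=-3.932: |R|=0.70167 <1
  x=-6.496: |R|=1.05223 >1
  x=-6.462: |R|=1.04883 >1
  x=-6.039: |R|=1.00431 >1
So |R|<1 on (-6.0000, 0).

(-6.0000,0); λ=-2 ⇒ h* = (6)/2 = 3.0000.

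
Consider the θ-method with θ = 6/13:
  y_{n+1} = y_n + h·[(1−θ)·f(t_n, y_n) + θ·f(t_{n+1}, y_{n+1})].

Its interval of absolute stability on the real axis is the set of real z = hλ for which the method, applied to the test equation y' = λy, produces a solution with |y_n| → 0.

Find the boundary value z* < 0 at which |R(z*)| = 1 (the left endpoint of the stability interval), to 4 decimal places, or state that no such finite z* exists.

left endpoint -26.0000.

On y'=λy, z=hλ:
  y_{n+1} = y_n + z·[7/13·y_n + 6/13·y_{n+1}] ⇒ (1 − 6/13z)y_{n+1} = (1 + 7/13z)y_n
  ⇒ R(z) = (1 + 7/13z)/(1 − 6/13z).

Boundary: |R(x)|=1, x<0.
x=-1.65: |R|=0.0633
R=−1: 1+7/13x = −1+6/13x ⇒ -1/13x=2 ⇒ x=2/(-1/13)=-26.0000
Confirm numerically:
  x=-17.158: |R|=0.92374 <1
  x=-16.427: |R|=0.91419 <1
  x=-16.143: |R|=0.91028 <1
  x=-13.393: |R|=0.86496 <1
  x=-26.469: |R|=1.00273 >1
  x=-26.345: |R|=1.00202 >1
Interval (-26.0000, 0).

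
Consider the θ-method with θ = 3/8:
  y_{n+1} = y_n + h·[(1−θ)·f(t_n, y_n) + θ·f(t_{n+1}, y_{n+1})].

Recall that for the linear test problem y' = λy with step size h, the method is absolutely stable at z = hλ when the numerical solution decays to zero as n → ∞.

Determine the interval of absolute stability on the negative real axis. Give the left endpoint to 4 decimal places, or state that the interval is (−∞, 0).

With y'=λy (z=hλ):
  y_{n+1} = y_n + z·[5/8·y_n + 3/8·y_{n+1}] ⇒ (1 − 3/8z)y_{n+1} = (1 + 5/8z)y_n
  R(z) = (1 + 5/8z)/(1 − 3/8z).

Boundary: |R(x)|=1, x<0.
x=-1.47: |R|=0.0524
R=−1: 1+5/8x = −1+3/8x ⇒ -1/4x=2 ⇒ x=2/(-1/4)=-8.0000
Confirm numerically:
  x=-7.629: |R|=0.97598 <1
  x=-7.238: |R|=0.94871 <1
  x=-6.331: |R|=0.87634 <1
  x=-3.690: |R|=0.54798 <1
  x=-8.177: |R|=1.01088 >1
  x=-8.095: |R|=1.00589 >1
  x=-8.080: |R|=1.00496 >1
Stable set (-8.0000, 0).

(-8.0000, 0).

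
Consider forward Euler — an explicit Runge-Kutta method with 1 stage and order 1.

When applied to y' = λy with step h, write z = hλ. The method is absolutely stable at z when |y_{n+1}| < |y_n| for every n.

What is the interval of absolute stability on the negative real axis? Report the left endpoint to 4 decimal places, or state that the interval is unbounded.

z∈(-2.0000,0).

Set f=λy, z=hλ:
  order 1, 1-stage ⇒ R(z)=1+z
  (e.g. R(-1.08)=-0.08000, |R|=0.08000)

Find x<0 with |R(x)|<1.
x=-1.08: |R|=0.0800
|R(-1.83)|=0.8300 |R(-1.02)|=0.0200 |R(-0.74)|=0.2600
Bisect:
  x_lo=-2.5312 |R|=1.5312  x_hi=-0.3874 |R|=0.6126
  mid=-1.45932 |R|=0.45932 →hi
  mid=-1.99528 |R|=0.99528 →hi
  mid=-2.26326 |R|=1.26326 →lo
  mid=-2.12927 |R|=1.12927 →lo
  mid=-2.06228 |R|=1.06228 →lo
  mid=-2.02878 |R|=1.02878 →lo
  mid=-2.01203 |R|=1.01203 →lo
  mid=-2.00366 |R|=1.00366 →lo
  mid=-1.99947 |R|=0.99947 →hi
  ...
  [-2.00012,-1.99999] ⇒ x*=-2.0000
Interval (-2.0000, 0).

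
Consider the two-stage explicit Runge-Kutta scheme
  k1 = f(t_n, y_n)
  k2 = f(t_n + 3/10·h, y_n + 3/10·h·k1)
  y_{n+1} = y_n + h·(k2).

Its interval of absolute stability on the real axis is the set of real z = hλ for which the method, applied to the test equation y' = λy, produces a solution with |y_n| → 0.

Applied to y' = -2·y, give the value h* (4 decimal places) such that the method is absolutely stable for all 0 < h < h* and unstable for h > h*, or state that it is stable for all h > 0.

On y'=λy, z=hλ:
  k1=λy_n ⇒ h·k1=z·y_n;  k2=λ(1+3/10z)y_n ⇒ h·k2=z(1+3/10z)y_n
  y_{n+1}/y_n = 1 + z(1+3/10z) = 1 + z + 3/10z²
  ⇒ R(z) = 1 + z + 3/10z².

Boundary: |R(x)|=1, x<0.
x=-1.46: |R|=0.1795
R=1: x+3/10x²=0 ⇒ x=−10/3=-3.3333; min R=1−1/(4·3/10)=0.1667>−1
Confirm numerically:
  x=-3.009: |R|=0.70722 <1
  x=-2.156: |R|=0.23850 <1
  x=-2.132: |R|=0.23163 <1
  x=-1.774: |R|=0.17012 <1
  x=-3.525: |R|=1.20269 >1
  x=-3.394: |R|=1.06177 >1
  x=-3.371: |R|=1.03809 >1
Stable set (-3.3333, 0).

(-3.3333,0); λ=-2 ⇒ h* = (10/3)/2 = 1.6667.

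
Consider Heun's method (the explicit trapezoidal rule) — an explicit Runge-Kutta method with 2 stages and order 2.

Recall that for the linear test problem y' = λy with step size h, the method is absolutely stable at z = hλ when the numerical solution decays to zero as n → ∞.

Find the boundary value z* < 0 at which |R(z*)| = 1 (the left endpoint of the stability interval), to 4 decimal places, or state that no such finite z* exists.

left endpoint -2.0000.

Set f=λy, z=hλ:
  order 2, 2-stage ⇒ R(z)=1+z+z^2/2
  (e.g. R(-1.32)=0.55120, |R|=0.55120)

Solve |R(x)|<1 on ℝ⁻.
x=-1.32: |R|=0.5512
|R(-1.98)|=0.9802 |R(-1.42)|=0.5882 |R(-0.58)|=0.5882
Bisect:
  x_lo=-2.7188 |R|=1.9772  x_hi=-0.2225 |R|=0.8023
  mid=-1.47066 |R|=0.61076 →hi
  mid=-2.09475 |R|=1.09924 →lo
  mid=-1.78271 |R|=0.80632 →hi
  mid=-1.93873 |R|=0.94061 →hi
  mid=-2.01674 |R|=1.01688 →lo
  mid=-1.97773 |R|=0.97798 →hi
  mid=-1.99724 |R|=0.99724 →hi
  ...
  [-2.00013,-1.99998] ⇒ x*=-2.0000
So |R|<1 on (-2.0000, 0).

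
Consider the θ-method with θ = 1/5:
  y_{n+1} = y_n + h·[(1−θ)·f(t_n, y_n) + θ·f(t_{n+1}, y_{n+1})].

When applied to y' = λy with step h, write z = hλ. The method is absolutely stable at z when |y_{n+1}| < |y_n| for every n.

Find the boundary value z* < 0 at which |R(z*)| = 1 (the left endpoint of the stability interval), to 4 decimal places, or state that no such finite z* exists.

On y'=λy, z=hλ:
  y_{n+1} = y_n + z·[4/5·y_n + 1/5·y_{n+1}] ⇒ (1 − 1/5z)y_{n+1} = (1 + 4/5z)y_n
  so R(z) = (1 + 4/5z)/(1 − 1/5z).

Solve |R(x)|<1 on ℝ⁻.
x=-1.74: |R|=0.2908
R=−1: 1+4/5x = −1+1/5x ⇒ -3/5x=2 ⇒ x=2/(-3/5)=-3.3333
Confirm numerically:
  x=-2.849: |R|=0.81488 <1
  x=-1.771: |R|=0.30778 <1
  x=-1.431: |R|=0.11258 <1
  x=-1.422: |R|=0.10713 <1
  x=-3.893: |R|=1.18880 >1
  x=-3.769: |R|=1.14905 >1
  x=-3.388: |R|=1.01955 >1
So |R|<1 on (-3.3333, 0).

z* = -3.3333.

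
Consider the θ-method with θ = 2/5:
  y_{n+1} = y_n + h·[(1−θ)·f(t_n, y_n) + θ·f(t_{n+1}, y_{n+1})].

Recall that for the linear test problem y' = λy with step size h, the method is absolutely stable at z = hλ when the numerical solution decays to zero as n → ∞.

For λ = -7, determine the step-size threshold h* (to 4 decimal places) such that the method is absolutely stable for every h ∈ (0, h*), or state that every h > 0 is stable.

On y'=λy, z=hλ:
  y_{n+1} = y_n + z·[3/5·y_n + 2/5·y_{n+1}] ⇒ (1 − 2/5z)y_{n+1} = (1 + 3/5z)y_n
  Hence R(z) = (1 + 3/5z)/(1 − 2/5z).

Find x<0 with |R(x)|<1.
x=-1.05: |R|=0.2606
R=−1: 1+3/5x = −1+2/5x ⇒ -1/5x=2 ⇒ x=2/(-1/5)=-10.0000
Confirm numerically:
  x=-8.816: |R|=0.94768 <1
  x=-5.993: |R|=0.76410 <1
  x=-4.859: |R|=0.65070 <1
  x=-10.493: |R|=1.01897 >1
So |R|<1 on (-10.0000, 0).

(-10.0000,0); λ=-7 ⇒ h* = (10)/7 = 1.4286.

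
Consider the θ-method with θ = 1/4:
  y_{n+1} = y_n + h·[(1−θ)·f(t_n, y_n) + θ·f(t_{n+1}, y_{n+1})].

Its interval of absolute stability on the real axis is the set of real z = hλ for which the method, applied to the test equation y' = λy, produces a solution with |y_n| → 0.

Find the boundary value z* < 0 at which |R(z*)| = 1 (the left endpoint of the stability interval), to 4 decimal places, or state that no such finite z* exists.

With y'=λy (z=hλ):
  y_{n+1} = y_n + z·[3/4·y_n + 1/4·y_{n+1}] ⇒ (1 − 1/4z)y_{n+1} = (1 + 3/4z)y_n
  R(z) = (1 + 3/4z)/(1 − 1/4z).

Solve |R(x)|<1 on ℝ⁻.
x=-0.49: |R|=0.5635
R=−1: 1+3/4x = −1+1/4x ⇒ -1/2x=2 ⇒ x=2/(-1/2)=-4.0000
Confirm numerically:
  x=-3.492: |R|=0.86439 <1
  x=-3.392: |R|=0.83550 <1
  x=-1.886: |R|=0.28169 <1
  x=-1.601: |R|=0.14337 <1
  x=-4.545: |R|=1.12756 >1
  x=-4.217: |R|=1.05282 >1
  x=-4.216: |R|=1.05258 >1
So |R|<1 on (-4.0000, 0).

z* = -4.0000.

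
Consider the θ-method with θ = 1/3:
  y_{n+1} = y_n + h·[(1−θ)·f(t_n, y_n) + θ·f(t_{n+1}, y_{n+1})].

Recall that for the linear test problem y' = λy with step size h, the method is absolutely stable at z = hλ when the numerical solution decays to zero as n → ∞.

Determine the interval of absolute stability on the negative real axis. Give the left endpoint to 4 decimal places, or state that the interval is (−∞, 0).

z∈(-6.0000,0).

Test eqn y'=λy, z=hλ:
  y_{n+1} = y_n + z·[2/3·y_n + 1/3·y_{n+1}] ⇒ (1 − 1/3z)y_{n+1} = (1 + 2/3z)y_n
  ⇒ R(z) = (1 + 2/3z)/(1 − 1/3z).

Boundary: |R(x)|=1, x<0.
x=-1.01: |R|=0.2444
R=−1: 1+2/3x = −1+1/3x ⇒ -1/3x=2 ⇒ x=2/(-1/3)=-6.0000
Confirm numerically:
  x=-5.041: |R|=0.88074 <1
  x=-4.932: |R|=0.86536 <1
  x=-3.717: |R|=0.66012 <1
  x=-6.410: |R|=1.04357 >1
  x=-6.022: |R|=1.00244 >1
So |R|<1 on (-6.0000, 0).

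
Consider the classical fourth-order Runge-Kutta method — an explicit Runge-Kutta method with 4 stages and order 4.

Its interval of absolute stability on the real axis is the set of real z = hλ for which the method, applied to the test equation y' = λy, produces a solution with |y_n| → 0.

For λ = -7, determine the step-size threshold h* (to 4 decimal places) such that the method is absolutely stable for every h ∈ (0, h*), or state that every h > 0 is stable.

(-2.7853,0); λ=-7 ⇒ h* = 0.3979.

Test eqn y'=λy, z=hλ:
  order 4, 4-stage ⇒ R(z)=1+z+z^2/2+z^3/6+z^4/24
  (e.g. R(-1.07)=0.35289, |R|=0.35289)

Find x<0 with |R(x)|<1.
x=-1.07: |R|=0.3529
|R(-2.18)|=0.4105 |R(-1.09)|=0.3470 |R(-0.57)|=0.5660
Bisect:
  x_lo=-3.4388 |R|=2.5231  x_hi=-0.0614 |R|=0.9404
  mid=-1.75014 |R|=0.27882 →hi
  mid=-2.59449 |R|=0.74843 →hi
  mid=-3.01666 |R|=1.40868 →lo
  mid=-2.80558 |R|=1.03101 →lo
  mid=-2.70003 |R|=0.87888 →hi
  mid=-2.75280 |R|=0.95211 →hi
  mid=-2.77919 |R|=0.99084 →hi
  mid=-2.79238 |R|=1.01074 →lo
  ...
  [-2.78537,-2.78517] ⇒ x*=-2.7853
Interval (-2.7853, 0).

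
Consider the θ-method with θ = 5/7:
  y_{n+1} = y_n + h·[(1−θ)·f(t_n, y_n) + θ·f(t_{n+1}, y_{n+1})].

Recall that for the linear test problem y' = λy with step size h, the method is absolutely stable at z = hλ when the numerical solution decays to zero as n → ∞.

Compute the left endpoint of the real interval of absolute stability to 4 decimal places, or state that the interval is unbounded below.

With y'=λy (z=hλ):
  y_{n+1} = y_n + z·[2/7·y_n + 5/7·y_{n+1}] ⇒ (1 − 5/7z)y_{n+1} = (1 + 2/7z)y_n
  so R(z) = (1 + 2/7z)/(1 − 5/7z).

Solve |R(x)|<1 on ℝ⁻.
x=-1.28: |R|=0.3313
x=-2: |R|=0.1765
x=-10: |R|=0.2281
x=-100: |R|=0.3807
θ=5/7≥1/2 ⇒ |1+2/7x|<|1−5/7x| ∀x<0 ⇒ unbounded interval.

unbounded; (−∞, 0).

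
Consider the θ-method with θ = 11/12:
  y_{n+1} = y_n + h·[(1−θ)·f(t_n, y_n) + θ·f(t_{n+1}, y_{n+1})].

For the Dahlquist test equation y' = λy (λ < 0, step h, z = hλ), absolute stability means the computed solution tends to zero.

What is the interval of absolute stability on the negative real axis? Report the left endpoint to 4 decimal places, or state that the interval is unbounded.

On y'=λy, z=hλ:
  y_{n+1} = y_n + z·[1/12·y_n + 11/12·y_{n+1}] ⇒ (1 − 11/12z)y_{n+1} = (1 + 1/12z)y_n
  Hence R(z) = (1 + 1/12z)/(1 − 11/12z).

Need |R(x)|<1, x<0.
x=-1.6: |R|=0.3514
x=-2: |R|=0.2941
x=-10: |R|=0.0164
x=-100: |R|=0.0791
θ=11/12≥1/2 ⇒ |1+1/12x|<|1−11/12x| ∀x<0 ⇒ interval (−∞,0).

(−∞, 0) — no finite endpoint.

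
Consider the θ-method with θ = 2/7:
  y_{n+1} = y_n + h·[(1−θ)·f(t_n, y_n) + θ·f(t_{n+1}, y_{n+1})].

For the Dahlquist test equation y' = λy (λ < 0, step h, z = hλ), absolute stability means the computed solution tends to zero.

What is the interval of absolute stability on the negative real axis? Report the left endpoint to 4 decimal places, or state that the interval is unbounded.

Set f=λy, z=hλ:
  y_{n+1} = y_n + z·[5/7·y_n + 2/7·y_{n+1}] ⇒ (1 − 2/7z)y_{n+1} = (1 + 5/7z)y_n
  ⇒ R(z) = (1 + 5/7z)/(1 − 2/7z).

Solve |R(x)|<1 on ℝ⁻.
x=-0.49: |R|=0.5702
R=−1: 1+5/7x = −1+2/7x ⇒ -3/7x=2 ⇒ x=2/(-3/7)=-4.6667
Confirm numerically:
  x=-3.820: |R|=0.82650 <1
  x=-3.809: |R|=0.82398 <1
  x=-2.065: |R|=0.29874 <1
  x=-5.184: |R|=1.08936 >1
  x=-4.934: |R|=1.04755 >1
Stable set (-4.6667, 0).

z∈(-4.6667,0).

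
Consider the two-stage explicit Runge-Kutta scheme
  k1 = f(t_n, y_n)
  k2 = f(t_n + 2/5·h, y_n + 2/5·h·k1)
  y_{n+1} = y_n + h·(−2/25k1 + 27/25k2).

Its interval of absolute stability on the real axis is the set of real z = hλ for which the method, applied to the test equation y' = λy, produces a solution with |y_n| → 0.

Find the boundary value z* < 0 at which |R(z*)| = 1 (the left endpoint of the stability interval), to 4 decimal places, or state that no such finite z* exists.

left endpoint -2.3148.

Test eqn y'=λy, z=hλ:
  k1=λy_n ⇒ h·k1=z·y_n;  k2=λ(1+2/5z)y_n ⇒ h·k2=z(1+2/5z)y_n
  y_{n+1}/y_n = 1 − 2/25z + 27/25z(1+2/5z) = 1 + z + 54/125z²
  R(z) = 1 + z + 54/125z².

Need |R(x)|<1, x<0.
x=-1.61: |R|=0.5098
R=1: x+54/125x²=0 ⇒ x=−125/54=-2.3148; min R=1−1/(4·54/125)=0.4213>−1
Confirm numerically:
  x=-2.084: |R|=0.79220 <1
  x=-1.720: |R|=0.55803 <1
  x=-1.633: |R|=0.51901 <1
  x=-2.599: |R|=1.31907 >1
  x=-2.581: |R|=1.29679 >1
  x=-2.418: |R|=1.10778 >1
Stable set (-2.3148, 0).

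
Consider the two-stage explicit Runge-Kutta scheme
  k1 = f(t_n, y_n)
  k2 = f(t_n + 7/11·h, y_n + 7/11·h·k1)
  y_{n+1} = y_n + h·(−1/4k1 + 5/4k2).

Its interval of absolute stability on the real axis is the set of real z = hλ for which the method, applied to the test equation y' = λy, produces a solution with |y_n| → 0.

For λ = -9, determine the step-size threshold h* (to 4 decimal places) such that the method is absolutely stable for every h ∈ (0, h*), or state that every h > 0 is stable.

(-1.2571,0); λ=-9 ⇒ h* = (44/35)/9 = 0.1397.

Set f=λy, z=hλ:
  k1=λy_n ⇒ h·k1=z·y_n;  k2=λ(1+7/11z)y_n ⇒ h·k2=z(1+7/11z)y_n
  y_{n+1}/y_n = 1 − 1/4z + 5/4z(1+7/11z) = 1 + z + 35/44z²
  ⇒ R(z) = 1 + z + 35/44z².

Solve |R(x)|<1 on ℝ⁻.
x=-1.41: |R|=1.1714
R=1: x+35/44x²=0 ⇒ x=−44/35=-1.2571; min R=1−1/(4·35/44)=0.6857>−1
Confirm numerically:
  x=-1.170: |R|=0.91890 <1
  x=-1.118: |R|=0.87626 <1
  x=-0.668: |R|=0.68695 <1
  x=-0.657: |R|=0.68636 <1
  x=-1.847: |R|=1.86662 >1
  x=-1.766: |R|=1.71483 >1
  x=-1.571: |R|=1.39221 >1
Interval (-1.2571, 0).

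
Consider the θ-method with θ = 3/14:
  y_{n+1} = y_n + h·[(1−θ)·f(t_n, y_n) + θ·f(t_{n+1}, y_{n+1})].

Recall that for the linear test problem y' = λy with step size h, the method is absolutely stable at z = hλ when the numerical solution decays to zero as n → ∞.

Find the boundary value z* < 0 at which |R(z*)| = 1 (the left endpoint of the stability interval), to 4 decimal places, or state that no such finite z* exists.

z* = -3.5000.

Test eqn y'=λy, z=hλ:
  y_{n+1} = y_n + z·[11/14·y_n + 3/14·y_{n+1}] ⇒ (1 − 3/14z)y_{n+1} = (1 + 11/14z)y_n
  Hence R(z) = (1 + 11/14z)/(1 − 3/14z).

Solve |R(x)|<1 on ℝ⁻.
x=-1.37: |R|=0.0591
R=−1: 1+11/14x = −1+3/14x ⇒ -4/7x=2 ⇒ x=2/(-4/7)=-3.5000
Confirm numerically:
  x=-3.324: |R|=0.94126 <1
  x=-2.998: |R|=0.82535 <1
  x=-2.910: |R|=0.79234 <1
  x=-3.941: |R|=1.13662 >1
  x=-3.906: |R|=1.12629 >1
  x=-3.882: |R|=1.11916 >1
Interval (-3.5000, 0).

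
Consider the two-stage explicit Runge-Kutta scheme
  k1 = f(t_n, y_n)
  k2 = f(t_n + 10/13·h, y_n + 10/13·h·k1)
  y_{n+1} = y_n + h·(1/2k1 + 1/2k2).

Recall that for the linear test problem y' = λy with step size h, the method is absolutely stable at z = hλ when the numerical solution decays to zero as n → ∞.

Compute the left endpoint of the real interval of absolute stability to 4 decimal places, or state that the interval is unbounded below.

Test eqn y'=λy, z=hλ:
  k1=λy_n ⇒ h·k1=z·y_n;  k2=λ(1+10/13z)y_n ⇒ h·k2=z(1+10/13z)y_n
  y_{n+1}/y_n = 1 + 1/2z + 1/2z(1+10/13z) = 1 + z + 5/13z²
  Hence R(z) = 1 + z + 5/13z².

Find x<0 with |R(x)|<1.
x=-1.13: |R|=0.3611
R=1: x+5/13x²=0 ⇒ x=−13/5=-2.6000; min R=1−1/(4·5/13)=0.3500>−1
Confirm numerically:
  x=-2.206: |R|=0.66571 <1
  x=-1.813: |R|=0.45122 <1
  x=-1.285: |R|=0.35009 <1
  x=-3.117: |R|=1.61980 >1
  x=-3.109: |R|=1.60865 >1
  x=-3.101: |R|=1.59754 >1
So |R|<1 on (-2.6000, 0).

z* = -2.6000.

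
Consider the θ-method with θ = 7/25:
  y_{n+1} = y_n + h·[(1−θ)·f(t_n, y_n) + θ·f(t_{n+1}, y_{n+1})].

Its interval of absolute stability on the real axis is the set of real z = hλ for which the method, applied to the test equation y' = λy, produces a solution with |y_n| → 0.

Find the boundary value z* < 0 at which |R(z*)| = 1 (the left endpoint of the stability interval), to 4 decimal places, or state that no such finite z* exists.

On y'=λy, z=hλ:
  y_{n+1} = y_n + z·[18/25·y_n + 7/25·y_{n+1}] ⇒ (1 − 7/25z)y_{n+1} = (1 + 18/25z)y_n
  ⇒ R(z) = (1 + 18/25z)/(1 − 7/25z).

Find x<0 with |R(x)|<1.
x=-0.99: |R|=0.2249
R=−1: 1+18/25x = −1+7/25x ⇒ -11/25x=2 ⇒ x=2/(-11/25)=-4.5455
Confirm numerically:
  x=-3.880: |R|=0.85966 <1
  x=-2.741: |R|=0.55080 <1
  x=-2.100: |R|=0.32242 <1
  x=-1.918: |R|=0.24785 <1
  x=-4.746: |R|=1.03789 >1
  x=-4.677: |R|=1.02506 >1
So |R|<1 on (-4.5455, 0).

z* = -4.5455.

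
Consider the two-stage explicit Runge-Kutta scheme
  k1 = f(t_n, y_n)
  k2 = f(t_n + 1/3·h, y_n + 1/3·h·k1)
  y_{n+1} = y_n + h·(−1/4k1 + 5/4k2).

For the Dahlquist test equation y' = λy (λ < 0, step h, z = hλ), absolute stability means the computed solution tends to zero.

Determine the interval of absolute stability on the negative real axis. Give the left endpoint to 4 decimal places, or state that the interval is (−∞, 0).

Set f=λy, z=hλ:
  k1=λy_n ⇒ h·k1=z·y_n;  k2=λ(1+1/3z)y_n ⇒ h·k2=z(1+1/3z)y_n
  y_{n+1}/y_n = 1 − 1/4z + 5/4z(1+1/3z) = 1 + z + 5/12z²
  R(z) = 1 + z + 5/12z².

Need |R(x)|<1, x<0.
x=-0.34: |R|=0.7082
R=1: x+5/12x²=0 ⇒ x=−12/5=-2.4000; min R=1−1/(4·5/12)=0.4000>−1
Confirm numerically:
  x=-1.937: |R|=0.62632 <1
  x=-1.735: |R|=0.51926 <1
  x=-1.176: |R|=0.40024 <1
  x=-2.903: |R|=1.60842 >1
  x=-2.595: |R|=1.21084 >1
  x=-2.531: |R|=1.13815 >1
So |R|<1 on (-2.4000, 0).

(-2.4000, 0).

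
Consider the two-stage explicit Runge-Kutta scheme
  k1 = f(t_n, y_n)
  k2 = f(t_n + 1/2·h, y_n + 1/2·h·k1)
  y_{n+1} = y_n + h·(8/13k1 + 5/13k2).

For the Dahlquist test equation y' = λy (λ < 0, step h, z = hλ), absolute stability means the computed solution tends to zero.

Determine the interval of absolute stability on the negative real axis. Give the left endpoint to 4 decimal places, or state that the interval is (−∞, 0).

Set f=λy, z=hλ:
  k1=λy_n ⇒ h·k1=z·y_n;  k2=λ(1+1/2z)y_n ⇒ h·k2=z(1+1/2z)y_n
  y_{n+1}/y_n = 1 + 8/13z + 5/13z(1+1/2z) = 1 + z + 5/26z²
  Hence R(z) = 1 + z + 5/26z².

Boundary: |R(x)|=1, x<0.
x=-0.88: |R|=0.2689
R=1: x+5/26x²=0 ⇒ x=−26/5=-5.2000; min R=1−1/(4·5/26)=-0.3000>−1
Confirm numerically:
  x=-3.583: |R|=0.11418 <1
  x=-2.706: |R|=0.29784 <1
  x=-2.365: |R|=0.28938 <1
  x=-5.783: |R|=1.64836 >1
  x=-5.647: |R|=1.48542 >1
  x=-5.422: |R|=1.23148 >1
Interval (-5.2000, 0).

(-5.2000, 0).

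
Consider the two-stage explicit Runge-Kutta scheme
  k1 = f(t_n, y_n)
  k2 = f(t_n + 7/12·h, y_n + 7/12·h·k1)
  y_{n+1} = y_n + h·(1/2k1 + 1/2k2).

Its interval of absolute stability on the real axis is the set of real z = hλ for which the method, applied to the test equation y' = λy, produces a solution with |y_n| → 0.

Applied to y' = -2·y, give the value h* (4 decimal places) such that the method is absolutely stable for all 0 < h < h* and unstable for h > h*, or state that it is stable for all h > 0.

(-3.4286,0); λ=-2 ⇒ h* = (24/7)/2 = 1.7143.

With y'=λy (z=hλ):
  k1=λy_n ⇒ h·k1=z·y_n;  k2=λ(1+7/12z)y_n ⇒ h·k2=z(1+7/12z)y_n
  y_{n+1}/y_n = 1 + 1/2z + 1/2z(1+7/12z) = 1 + z + 7/24z²
  so R(z) = 1 + z + 7/24z².

Find x<0 with |R(x)|<1.
x=-0.45: |R|=0.6091
R=1: x+7/24x²=0 ⇒ x=−24/7=-3.4286; min R=1−1/(4·7/24)=0.1429>−1
Confirm numerically:
  x=-3.117: |R|=0.71674 <1
  x=-2.565: |R|=0.35394 <1
  x=-2.468: |R|=0.30855 <1
  x=-1.825: |R|=0.14643 <1
  x=-4.016: |R|=1.68807 >1
  x=-3.579: |R|=1.15703 >1
So |R|<1 on (-3.4286, 0).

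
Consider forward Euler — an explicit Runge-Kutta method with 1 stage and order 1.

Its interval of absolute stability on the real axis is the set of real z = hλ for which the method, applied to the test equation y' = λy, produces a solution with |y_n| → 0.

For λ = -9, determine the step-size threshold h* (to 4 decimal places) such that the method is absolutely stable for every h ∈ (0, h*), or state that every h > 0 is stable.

Test eqn y'=λy, z=hλ:
  order 1, 1-stage ⇒ R(z)=1+z
  (e.g. R(-1.3)=-0.30000, |R|=0.30000)

Solve |R(x)|<1 on ℝ⁻.
x=-1.3: |R|=0.3000
|R(-1.88)|=0.8800 |R(-0.86)|=0.1400 |R(-0.68)|=0.3200
Bisect:
  x_lo=-2.5330 |R|=1.5330  x_hi=-0.0812 |R|=0.9188
  mid=-1.30713 |R|=0.30713 →hi
  mid=-1.92009 |R|=0.92009 →hi
  mid=-2.22657 |R|=1.22657 →lo
  mid=-2.07333 |R|=1.07333 →lo
  mid=-1.99671 |R|=0.99671 →hi
  mid=-2.03502 |R|=1.03502 →lo
  mid=-2.01587 |R|=1.01587 →lo
  mid=-2.00629 |R|=1.00629 →lo
  mid=-2.00150 |R|=1.00150 →lo
  ...
  [-2.00000,-1.99985] ⇒ x*=-2.0000
Stable set (-2.0000, 0).

(-2.0000,0); λ=-9 ⇒ h* = 0.2222.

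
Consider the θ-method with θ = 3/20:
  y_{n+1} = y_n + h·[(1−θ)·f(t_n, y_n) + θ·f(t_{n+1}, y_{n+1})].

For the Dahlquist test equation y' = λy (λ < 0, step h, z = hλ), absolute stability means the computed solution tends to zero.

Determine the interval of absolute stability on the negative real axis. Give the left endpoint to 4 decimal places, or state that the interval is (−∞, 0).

With y'=λy (z=hλ):
  y_{n+1} = y_n + z·[17/20·y_n + 3/20·y_{n+1}] ⇒ (1 − 3/20z)y_{n+1} = (1 + 17/20z)y_n
  R(z) = (1 + 17/20z)/(1 − 3/20z).

Solve |R(x)|<1 on ℝ⁻.
x=-1.04: |R|=0.1003
R=−1: 1+17/20x = −1+3/20x ⇒ -7/10x=2 ⇒ x=2/(-7/10)=-2.8571
Confirm numerically:
  x=-1.972: |R|=0.52184 <1
  x=-1.818: |R|=0.42846 <1
  x=-1.473: |R|=0.20644 <1
  x=-1.420: |R|=0.17065 <1
  x=-3.317: |R|=1.21495 >1
  x=-3.211: |R|=1.16718 >1
Stable set (-2.8571, 0).

z∈(-2.8571,0).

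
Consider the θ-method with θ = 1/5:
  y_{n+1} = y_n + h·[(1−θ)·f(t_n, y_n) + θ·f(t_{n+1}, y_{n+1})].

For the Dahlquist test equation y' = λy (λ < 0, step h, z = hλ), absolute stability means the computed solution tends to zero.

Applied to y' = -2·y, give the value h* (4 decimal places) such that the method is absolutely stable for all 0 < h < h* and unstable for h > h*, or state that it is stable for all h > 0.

On y'=λy, z=hλ:
  y_{n+1} = y_n + z·[4/5·y_n + 1/5·y_{n+1}] ⇒ (1 − 1/5z)y_{n+1} = (1 + 4/5z)y_n
  ⇒ R(z) = (1 + 4/5z)/(1 − 1/5z).

Find x<0 with |R(x)|<1.
x=-1.64: |R|=0.2349
R=−1: 1+4/5x = −1+1/5x ⇒ -3/5x=2 ⇒ x=2/(-3/5)=-3.3333
Confirm numerically:
  x=-3.139: |R|=0.92837 <1
  x=-2.831: |R|=0.80756 <1
  x=-1.961: |R|=0.40856 <1
  x=-3.794: |R|=1.15715 >1
  x=-3.620: |R|=1.09977 >1
  x=-3.601: |R|=1.09336 >1
Interval (-3.3333, 0).

(-3.3333,0); λ=-2 ⇒ h* = (10/3)/2 = 1.6667.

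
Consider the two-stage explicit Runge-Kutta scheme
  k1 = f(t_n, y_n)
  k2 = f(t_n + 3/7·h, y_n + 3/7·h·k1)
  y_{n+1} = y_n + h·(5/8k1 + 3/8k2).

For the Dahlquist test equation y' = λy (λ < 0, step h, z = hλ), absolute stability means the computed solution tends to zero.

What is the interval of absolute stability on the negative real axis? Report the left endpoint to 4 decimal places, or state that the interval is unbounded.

(-6.2222, 0).

Set f=λy, z=hλ:
  k1=λy_n ⇒ h·k1=z·y_n;  k2=λ(1+3/7z)y_n ⇒ h·k2=z(1+3/7z)y_n
  y_{n+1}/y_n = 1 + 5/8z + 3/8z(1+3/7z) = 1 + z + 9/56z²
  Hence R(z) = 1 + z + 9/56z².

Need |R(x)|<1, x<0.
x=-0.44: |R|=0.5911
R=1: x+9/56x²=0 ⇒ x=−56/9=-6.2222; min R=1−1/(4·9/56)=-0.5556>−1
Confirm numerically:
  x=-5.045: |R|=0.04550 <1
  x=-4.164: |R|=0.37739 <1
  x=-3.840: |R|=0.47017 <1
  x=-6.502: |R|=1.29236 >1
  x=-6.370: |R|=1.15129 >1
Interval (-6.2222, 0).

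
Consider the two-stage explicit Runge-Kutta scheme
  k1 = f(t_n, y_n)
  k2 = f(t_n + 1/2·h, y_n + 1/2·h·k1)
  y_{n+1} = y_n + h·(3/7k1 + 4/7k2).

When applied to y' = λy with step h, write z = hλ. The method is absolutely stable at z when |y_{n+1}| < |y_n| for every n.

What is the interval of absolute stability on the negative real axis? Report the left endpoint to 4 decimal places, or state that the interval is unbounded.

On y'=λy, z=hλ:
  k1=λy_n ⇒ h·k1=z·y_n;  k2=λ(1+1/2z)y_n ⇒ h·k2=z(1+1/2z)y_n
  y_{n+1}/y_n = 1 + 3/7z + 4/7z(1+1/2z) = 1 + z + 2/7z²
  Hence R(z) = 1 + z + 2/7z².

Find x<0 with |R(x)|<1.
x=-0.85: |R|=0.3564
R=1: x+2/7x²=0 ⇒ x=−7/2=-3.5000; min R=1−1/(4·2/7)=0.1250>−1
Confirm numerically:
  x=-3.341: |R|=0.84822 <1
  x=-2.256: |R|=0.19815 <1
  x=-2.067: |R|=0.15371 <1
  x=-3.858: |R|=1.39462 >1
  x=-3.714: |R|=1.22708 >1
  x=-3.560: |R|=1.06103 >1
Stable set (-3.5000, 0).

(-3.5000, 0).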